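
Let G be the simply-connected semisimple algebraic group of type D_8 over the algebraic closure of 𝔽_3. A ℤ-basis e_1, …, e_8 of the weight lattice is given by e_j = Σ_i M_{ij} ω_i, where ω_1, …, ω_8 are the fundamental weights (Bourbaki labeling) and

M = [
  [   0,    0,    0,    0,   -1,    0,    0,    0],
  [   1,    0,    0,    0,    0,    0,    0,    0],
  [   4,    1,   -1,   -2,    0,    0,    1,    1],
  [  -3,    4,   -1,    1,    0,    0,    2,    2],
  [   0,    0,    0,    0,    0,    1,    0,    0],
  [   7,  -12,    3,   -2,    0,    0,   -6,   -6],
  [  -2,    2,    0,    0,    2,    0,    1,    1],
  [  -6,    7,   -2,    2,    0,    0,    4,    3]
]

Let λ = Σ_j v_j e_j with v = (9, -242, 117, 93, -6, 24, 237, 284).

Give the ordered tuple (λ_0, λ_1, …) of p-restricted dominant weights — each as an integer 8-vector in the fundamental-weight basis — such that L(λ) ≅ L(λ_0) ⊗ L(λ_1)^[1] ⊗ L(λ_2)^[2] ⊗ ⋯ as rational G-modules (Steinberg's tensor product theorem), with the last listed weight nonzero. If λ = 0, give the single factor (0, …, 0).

((0, 0, 0, 2, 0, 0, 1, 1), (2, 0, 1, 1, 2, 2, 2, 1), (0, 1, 1, 2, 2, 0, 0, 0))

In the fundamental-weight basis, λ has coordinates c = M·v (v = (9, -242, 117, 93, -6, 24, 237, 284)):
  c_1 = 0*9 + 0*-242 + 0*117 + 0*93 + -1*-6 + 0*24 + 0*237 + 0*284 = 6
  c_2 = 1*9 + 0*-242 + 0*117 + 0*93 + 0*-6 + 0*24 + 0*237 + 0*284 = 9
  c_3 = 4*9 + 1*-242 + -1*117 + -2*93 + 0*-6 + 0*24 + 1*237 + 1*284 = 12
  c_4 = -3*9 + 4*-242 + -1*117 + 1*93 + 0*-6 + 0*24 + 2*237 + 2*284 = 23
  c_5 = 0*9 + 0*-242 + 0*117 + 0*93 + 0*-6 + 1*24 + 0*237 + 0*284 = 24
  c_6 = 7*9 + -12*-242 + 3*117 + -2*93 + 0*-6 + 0*24 + -6*237 + -6*284 = 6
  c_7 = -2*9 + 2*-242 + 0*117 + 0*93 + 2*-6 + 0*24 + 1*237 + 1*284 = 7
  c_8 = -6*9 + 7*-242 + -2*117 + 2*93 + 0*-6 + 0*24 + 4*237 + 3*284 = 4
Writing each c_i in base p = 3:
  c_1 = 6 = 0·3^0 + 2·3^1
  c_2 = 9 = 0·3^0 + 0·3^1 + 1·3^2
  c_3 = 12 = 0·3^0 + 1·3^1 + 1·3^2
  c_4 = 23 = 2·3^0 + 1·3^1 + 2·3^2
  c_5 = 24 = 0·3^0 + 2·3^1 + 2·3^2
  c_6 = 6 = 0·3^0 + 2·3^1
  c_7 = 7 = 1·3^0 + 2·3^1
  c_8 = 4 = 1·3^0 + 1·3^1
Factor λ_0 = (0, 0, 0, 2, 0, 0, 1, 1)
Factor λ_1 = (2, 0, 1, 1, 2, 2, 2, 1)
Factor λ_2 = (0, 1, 1, 2, 2, 0, 0, 0)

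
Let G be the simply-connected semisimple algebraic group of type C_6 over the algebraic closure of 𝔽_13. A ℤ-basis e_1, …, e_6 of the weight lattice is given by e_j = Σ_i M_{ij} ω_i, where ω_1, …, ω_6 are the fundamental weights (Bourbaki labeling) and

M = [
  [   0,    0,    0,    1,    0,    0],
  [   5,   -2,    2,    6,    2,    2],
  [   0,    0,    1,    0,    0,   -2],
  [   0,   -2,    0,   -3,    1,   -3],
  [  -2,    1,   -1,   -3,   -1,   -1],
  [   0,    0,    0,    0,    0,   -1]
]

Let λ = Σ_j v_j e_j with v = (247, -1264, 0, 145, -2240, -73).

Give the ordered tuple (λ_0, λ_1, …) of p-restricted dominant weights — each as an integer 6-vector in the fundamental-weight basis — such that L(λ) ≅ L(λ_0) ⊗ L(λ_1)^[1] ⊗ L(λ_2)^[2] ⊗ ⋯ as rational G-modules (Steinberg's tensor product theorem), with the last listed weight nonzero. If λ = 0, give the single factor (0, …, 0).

((2, 7, 3, 7, 3, 8), (11, 0, 11, 5, 9, 5))

Change of basis e → ω: c = M·v where v = (247, -1264, 0, 145, -2240, -73):
  c_1 = 0*247 + 0*-1264 + 0*0 + 1*145 + 0*-2240 + 0*-73 = 145
  c_2 = 5*247 + -2*-1264 + 2*0 + 6*145 + 2*-2240 + 2*-73 = 7
  c_3 = 0*247 + 0*-1264 + 1*0 + 0*145 + 0*-2240 + -2*-73 = 146
  c_4 = 0*247 + -2*-1264 + 0*0 + -3*145 + 1*-2240 + -3*-73 = 72
  c_5 = -2*247 + 1*-1264 + -1*0 + -3*145 + -1*-2240 + -1*-73 = 120
  c_6 = 0*247 + 0*-1264 + 0*0 + 0*145 + 0*-2240 + -1*-73 = 73
Expand coordinatewise in base 13:
  c_1 = 145 = 2·13^0 + 11·13^1
  c_2 = 7 = 7·13^0
  c_3 = 146 = 3·13^0 + 11·13^1
  c_4 = 72 = 7·13^0 + 5·13^1
  c_5 = 120 = 3·13^0 + 9·13^1
  c_6 = 73 = 8·13^0 + 5·13^1
p-restricted factor λ_0 = (2, 7, 3, 7, 3, 8)
p-restricted factor λ_1 = (11, 0, 11, 5, 9, 5)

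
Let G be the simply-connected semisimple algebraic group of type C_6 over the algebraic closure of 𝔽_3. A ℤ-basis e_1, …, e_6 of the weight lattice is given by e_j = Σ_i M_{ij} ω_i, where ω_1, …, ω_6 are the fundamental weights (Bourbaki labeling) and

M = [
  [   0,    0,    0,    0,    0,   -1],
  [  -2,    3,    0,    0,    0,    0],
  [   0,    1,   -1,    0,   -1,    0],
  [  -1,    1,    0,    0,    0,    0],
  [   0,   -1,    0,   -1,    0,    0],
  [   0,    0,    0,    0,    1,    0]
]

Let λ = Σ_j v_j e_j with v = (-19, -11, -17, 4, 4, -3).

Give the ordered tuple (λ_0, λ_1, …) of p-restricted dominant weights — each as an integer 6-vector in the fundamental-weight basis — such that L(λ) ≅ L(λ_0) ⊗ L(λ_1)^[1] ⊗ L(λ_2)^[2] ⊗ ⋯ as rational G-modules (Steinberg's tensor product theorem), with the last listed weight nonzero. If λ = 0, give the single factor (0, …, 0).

Compute c_i = Σ_j M_{ij} v_j with v = (-19, -11, -17, 4, 4, -3):
  c_1 = (0)·(-19) + (0)·(-11) + (0)·(-17) + 0·4 + 0·4 + (-1)·(-3) = 3
  c_2 = (-2)·(-19) + (3)·(-11) + (0)·(-17) + 0·4 + 0·4 + (0)·(-3) = 5
  c_3 = (0)·(-19) + (1)·(-11) + (-1)·(-17) + 0·4 + (-1)·(4) + (0)·(-3) = 2
  c_4 = (-1)·(-19) + (1)·(-11) + (0)·(-17) + 0·4 + 0·4 + (0)·(-3) = 8
  c_5 = (0)·(-19) + (-1)·(-11) + (0)·(-17) + (-1)·(4) + 0·4 + (0)·(-3) = 7
  c_6 = (0)·(-19) + (0)·(-11) + (0)·(-17) + 0·4 + 1·4 + (0)·(-3) = 4
Writing each c_i in base p = 3:
  c_1 = 3 = 0·3^0 + 1·3^1
  c_2 = 5 = 2·3^0 + 1·3^1
  c_3 = 2 = 2·3^0
  c_4 = 8 = 2·3^0 + 2·3^1
  c_5 = 7 = 1·3^0 + 2·3^1
  c_6 = 4 = 1·3^0 + 1·3^1
Factor λ_0 = (0, 2, 2, 2, 1, 1)
Factor λ_1 = (1, 1, 0, 2, 2, 1)

((0, 2, 2, 2, 1, 1), (1, 1, 0, 2, 2, 1))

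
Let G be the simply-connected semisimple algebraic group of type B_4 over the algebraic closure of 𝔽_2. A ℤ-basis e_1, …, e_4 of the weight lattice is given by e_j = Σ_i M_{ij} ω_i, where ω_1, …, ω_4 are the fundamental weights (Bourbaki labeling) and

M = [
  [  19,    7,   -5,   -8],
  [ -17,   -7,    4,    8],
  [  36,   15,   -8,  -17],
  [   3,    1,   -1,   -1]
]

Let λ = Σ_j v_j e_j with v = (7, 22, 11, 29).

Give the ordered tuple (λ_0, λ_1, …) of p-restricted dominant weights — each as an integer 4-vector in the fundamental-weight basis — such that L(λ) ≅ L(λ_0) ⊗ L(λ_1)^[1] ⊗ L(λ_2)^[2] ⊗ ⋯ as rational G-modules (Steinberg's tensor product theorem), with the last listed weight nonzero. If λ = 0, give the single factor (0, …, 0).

((0, 1, 1, 1), (0, 1, 0, 1))

ω-coordinates c = M·v, v = (7, 22, 11, 29):
  c_1 = (19)·(7) + (7)·(22) + (-5)·(11) + (-8)·(29) = 0
  c_2 = (-17)·(7) + (-7)·(22) + (4)·(11) + (8)·(29) = 3
  c_3 = (36)·(7) + (15)·(22) + (-8)·(11) + (-17)·(29) = 1
  c_4 = (3)·(7) + (1)·(22) + (-1)·(11) + (-1)·(29) = 3
Writing each c_i in base p = 2:
  c_1 = 0
  c_2 = 3 = 1·2^0 + 1·2^1
  c_3 = 1 = 1·2^0
  c_4 = 3 = 1·2^0 + 1·2^1
p-restricted factor λ_0 = (0, 1, 1, 1)
p-restricted factor λ_1 = (0, 1, 0, 1)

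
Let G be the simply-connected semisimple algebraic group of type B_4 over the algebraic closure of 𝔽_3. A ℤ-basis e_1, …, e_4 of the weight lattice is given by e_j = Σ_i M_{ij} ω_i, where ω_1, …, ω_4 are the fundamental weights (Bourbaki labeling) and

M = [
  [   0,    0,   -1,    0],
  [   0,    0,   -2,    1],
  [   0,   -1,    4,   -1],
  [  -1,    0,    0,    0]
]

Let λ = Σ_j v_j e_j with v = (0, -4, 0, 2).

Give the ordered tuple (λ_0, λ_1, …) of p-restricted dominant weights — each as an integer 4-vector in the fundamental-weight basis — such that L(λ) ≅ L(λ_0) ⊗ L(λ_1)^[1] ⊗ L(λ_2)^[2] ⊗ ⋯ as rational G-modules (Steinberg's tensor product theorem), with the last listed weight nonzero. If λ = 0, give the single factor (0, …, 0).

((0, 2, 2, 0),)

Converting to the ω-basis (c_i = row i of M dotted with v = (0, -4, 0, 2)):
  c_1 = 0*0 + 0*-4 + -1*0 + 0*2 = 0
  c_2 = 0*0 + 0*-4 + -2*0 + 1*2 = 2
  c_3 = 0*0 + -1*-4 + 4*0 + -1*2 = 2
  c_4 = -1*0 + 0*-4 + 0*0 + 0*2 = 0
Writing each c_i in base p = 3:
  c_1 = 0
  c_2 = 2 = 2·3^0
  c_3 = 2 = 2·3^0
  c_4 = 0
p-restricted factor λ_0 = (0, 2, 2, 0)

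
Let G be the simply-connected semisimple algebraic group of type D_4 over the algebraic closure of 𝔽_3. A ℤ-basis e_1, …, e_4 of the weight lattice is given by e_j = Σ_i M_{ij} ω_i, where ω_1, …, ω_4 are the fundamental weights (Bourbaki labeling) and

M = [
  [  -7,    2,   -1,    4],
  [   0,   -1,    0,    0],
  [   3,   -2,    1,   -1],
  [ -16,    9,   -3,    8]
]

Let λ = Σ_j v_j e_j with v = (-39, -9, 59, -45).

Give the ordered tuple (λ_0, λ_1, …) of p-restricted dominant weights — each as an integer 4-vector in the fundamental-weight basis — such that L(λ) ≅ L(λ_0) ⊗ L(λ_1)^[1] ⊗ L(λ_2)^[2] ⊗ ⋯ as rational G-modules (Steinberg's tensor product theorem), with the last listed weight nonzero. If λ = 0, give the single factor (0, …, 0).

((1, 0, 2, 0), (2, 0, 1, 2), (1, 1, 0, 0))

Converting to the ω-basis (c_i = row i of M dotted with v = (-39, -9, 59, -45)):
  c_1 = (-7)·(-39) + (2)·(-9) + (-1)·(59) + (4)·(-45) = 16
  c_2 = (0)·(-39) + (-1)·(-9) + (0)·(59) + (0)·(-45) = 9
  c_3 = (3)·(-39) + (-2)·(-9) + (1)·(59) + (-1)·(-45) = 5
  c_4 = (-16)·(-39) + (9)·(-9) + (-3)·(59) + (8)·(-45) = 6
Base-3 expansion of each c_i:
  c_1 = 16 = 1·3^0 + 2·3^1 + 1·3^2
  c_2 = 9 = 0·3^0 + 0·3^1 + 1·3^2
  c_3 = 5 = 2·3^0 + 1·3^1
  c_4 = 6 = 0·3^0 + 2·3^1
p-restricted factor λ_0 = (1, 0, 2, 0)
p-restricted factor λ_1 = (2, 0, 1, 2)
p-restricted factor λ_2 = (1, 1, 0, 0)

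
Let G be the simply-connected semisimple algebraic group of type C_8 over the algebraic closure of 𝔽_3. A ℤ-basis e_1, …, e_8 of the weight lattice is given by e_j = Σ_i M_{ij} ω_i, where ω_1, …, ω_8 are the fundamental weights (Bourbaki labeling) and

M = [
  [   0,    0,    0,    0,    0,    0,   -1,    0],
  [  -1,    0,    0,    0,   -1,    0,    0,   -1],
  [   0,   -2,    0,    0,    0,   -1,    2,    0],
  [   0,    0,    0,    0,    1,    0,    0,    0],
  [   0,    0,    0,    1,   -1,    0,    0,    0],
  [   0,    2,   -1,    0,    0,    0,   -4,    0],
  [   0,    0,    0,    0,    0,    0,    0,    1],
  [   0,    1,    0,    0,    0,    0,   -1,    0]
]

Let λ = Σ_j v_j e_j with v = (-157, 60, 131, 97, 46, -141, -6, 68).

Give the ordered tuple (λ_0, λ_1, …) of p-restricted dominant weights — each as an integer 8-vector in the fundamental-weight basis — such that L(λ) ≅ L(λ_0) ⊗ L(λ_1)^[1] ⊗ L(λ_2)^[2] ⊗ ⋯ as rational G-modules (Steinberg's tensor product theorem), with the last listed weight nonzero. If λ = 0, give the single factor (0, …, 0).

((0, 1, 0, 1, 0, 1, 2, 0), (2, 2, 0, 0, 2, 1, 1, 1), (0, 1, 1, 2, 2, 1, 1, 1), (0, 1, 0, 1, 1, 0, 2, 2))

Compute c_i = Σ_j M_{ij} v_j with v = (-157, 60, 131, 97, 46, -141, -6, 68):
  c_1 = 0*-157 + 0*60 + 0*131 + 0*97 + 0*46 + 0*-141 + -1*-6 + 0*68 = 6
  c_2 = -1*-157 + 0*60 + 0*131 + 0*97 + -1*46 + 0*-141 + 0*-6 + -1*68 = 43
  c_3 = 0*-157 + -2*60 + 0*131 + 0*97 + 0*46 + -1*-141 + 2*-6 + 0*68 = 9
  c_4 = 0*-157 + 0*60 + 0*131 + 0*97 + 1*46 + 0*-141 + 0*-6 + 0*68 = 46
  c_5 = 0*-157 + 0*60 + 0*131 + 1*97 + -1*46 + 0*-141 + 0*-6 + 0*68 = 51
  c_6 = 0*-157 + 2*60 + -1*131 + 0*97 + 0*46 + 0*-141 + -4*-6 + 0*68 = 13
  c_7 = 0*-157 + 0*60 + 0*131 + 0*97 + 0*46 + 0*-141 + 0*-6 + 1*68 = 68
  c_8 = 0*-157 + 1*60 + 0*131 + 0*97 + 0*46 + 0*-141 + -1*-6 + 0*68 = 66
Expand coordinatewise in base 3:
  c_1 = 6 = 0·3^0 + 2·3^1
  c_2 = 43 = 1·3^0 + 2·3^1 + 1·3^2 + 1·3^3
  c_3 = 9 = 0·3^0 + 0·3^1 + 1·3^2
  c_4 = 46 = 1·3^0 + 0·3^1 + 2·3^2 + 1·3^3
  c_5 = 51 = 0·3^0 + 2·3^1 + 2·3^2 + 1·3^3
  c_6 = 13 = 1·3^0 + 1·3^1 + 1·3^2
  c_7 = 68 = 2·3^0 + 1·3^1 + 1·3^2 + 2·3^3
  c_8 = 66 = 0·3^0 + 1·3^1 + 1·3^2 + 2·3^3
p-restricted factor λ_0 = (0, 1, 0, 1, 0, 1, 2, 0)
p-restricted factor λ_1 = (2, 2, 0, 0, 2, 1, 1, 1)
p-restricted factor λ_2 = (0, 1, 1, 2, 2, 1, 1, 1)
p-restricted factor λ_3 = (0, 1, 0, 1, 1, 0, 2, 2)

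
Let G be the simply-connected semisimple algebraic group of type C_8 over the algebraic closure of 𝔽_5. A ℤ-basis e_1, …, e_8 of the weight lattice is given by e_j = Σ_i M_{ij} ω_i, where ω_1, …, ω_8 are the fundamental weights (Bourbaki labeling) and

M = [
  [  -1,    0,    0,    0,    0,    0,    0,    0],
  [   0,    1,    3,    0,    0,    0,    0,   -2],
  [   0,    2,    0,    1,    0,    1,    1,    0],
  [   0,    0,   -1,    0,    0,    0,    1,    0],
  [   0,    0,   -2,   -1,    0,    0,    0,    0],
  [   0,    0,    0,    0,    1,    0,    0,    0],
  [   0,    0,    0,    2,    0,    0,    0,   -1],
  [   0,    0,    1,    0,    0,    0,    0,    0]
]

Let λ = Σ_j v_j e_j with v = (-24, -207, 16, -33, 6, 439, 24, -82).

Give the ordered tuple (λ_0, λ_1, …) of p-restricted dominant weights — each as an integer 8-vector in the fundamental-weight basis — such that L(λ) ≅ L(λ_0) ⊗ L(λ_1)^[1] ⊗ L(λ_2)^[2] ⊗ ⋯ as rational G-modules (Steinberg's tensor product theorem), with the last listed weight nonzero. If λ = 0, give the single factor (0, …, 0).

Compute c_i = Σ_j M_{ij} v_j with v = (-24, -207, 16, -33, 6, 439, 24, -82):
  c_1 = (-1)·(-24) + (0)·(-207) + (0)·(16) + (0)·(-33) + (0)·(6) + (0)·(439) + (0)·(24) + (0)·(-82) = 24
  c_2 = (0)·(-24) + (1)·(-207) + (3)·(16) + (0)·(-33) + (0)·(6) + (0)·(439) + (0)·(24) + (-2)·(-82) = 5
  c_3 = (0)·(-24) + (2)·(-207) + (0)·(16) + (1)·(-33) + (0)·(6) + (1)·(439) + (1)·(24) + (0)·(-82) = 16
  c_4 = (0)·(-24) + (0)·(-207) + (-1)·(16) + (0)·(-33) + (0)·(6) + (0)·(439) + (1)·(24) + (0)·(-82) = 8
  c_5 = (0)·(-24) + (0)·(-207) + (-2)·(16) + (-1)·(-33) + (0)·(6) + (0)·(439) + (0)·(24) + (0)·(-82) = 1
  c_6 = (0)·(-24) + (0)·(-207) + (0)·(16) + (0)·(-33) + (1)·(6) + (0)·(439) + (0)·(24) + (0)·(-82) = 6
  c_7 = (0)·(-24) + (0)·(-207) + (0)·(16) + (2)·(-33) + (0)·(6) + (0)·(439) + (0)·(24) + (-1)·(-82) = 16
  c_8 = (0)·(-24) + (0)·(-207) + (1)·(16) + (0)·(-33) + (0)·(6) + (0)·(439) + (0)·(24) + (0)·(-82) = 16
p = 5; digits c_i = Σ_j d_{ij}·5^j, 0 ≤ d_{ij} < 5:
  c_1 = 24 = 4·5^0 + 4·5^1
  c_2 = 5 = 0·5^0 + 1·5^1
  c_3 = 16 = 1·5^0 + 3·5^1
  c_4 = 8 = 3·5^0 + 1·5^1
  c_5 = 1 = 1·5^0
  c_6 = 6 = 1·5^0 + 1·5^1
  c_7 = 16 = 1·5^0 + 3·5^1
  c_8 = 16 = 1·5^0 + 3·5^1
λ_0 = (4, 0, 1, 3, 1, 1, 1, 1)
λ_1 = (4, 1, 3, 1, 0, 1, 3, 3)

((4, 0, 1, 3, 1, 1, 1, 1), (4, 1, 3, 1, 0, 1, 3, 3))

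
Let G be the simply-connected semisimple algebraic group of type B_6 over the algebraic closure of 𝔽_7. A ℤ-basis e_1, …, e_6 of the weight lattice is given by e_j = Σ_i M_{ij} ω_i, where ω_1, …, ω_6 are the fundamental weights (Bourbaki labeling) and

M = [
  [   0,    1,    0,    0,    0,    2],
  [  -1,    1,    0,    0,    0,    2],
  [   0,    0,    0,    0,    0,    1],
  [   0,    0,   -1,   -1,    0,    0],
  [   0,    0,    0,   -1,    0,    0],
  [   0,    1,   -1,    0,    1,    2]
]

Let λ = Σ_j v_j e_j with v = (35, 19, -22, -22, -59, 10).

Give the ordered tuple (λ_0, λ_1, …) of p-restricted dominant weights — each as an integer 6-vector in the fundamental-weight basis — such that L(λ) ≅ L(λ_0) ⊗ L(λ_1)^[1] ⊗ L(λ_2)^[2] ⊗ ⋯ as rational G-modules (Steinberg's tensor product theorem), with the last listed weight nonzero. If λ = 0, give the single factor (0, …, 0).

In the fundamental-weight basis, λ has coordinates c = M·v (v = (35, 19, -22, -22, -59, 10)):
  c_1 = 0·35 + 1·19 + (0)·(-22) + (0)·(-22) + (0)·(-59) + 2·10 = 39
  c_2 = (-1)·(35) + 1·19 + (0)·(-22) + (0)·(-22) + (0)·(-59) + 2·10 = 4
  c_3 = 0·35 + 0·19 + (0)·(-22) + (0)·(-22) + (0)·(-59) + 1·10 = 10
  c_4 = 0·35 + 0·19 + (-1)·(-22) + (-1)·(-22) + (0)·(-59) + 0·10 = 44
  c_5 = 0·35 + 0·19 + (0)·(-22) + (-1)·(-22) + (0)·(-59) + 0·10 = 22
  c_6 = 0·35 + 1·19 + (-1)·(-22) + (0)·(-22) + (1)·(-59) + 2·10 = 2
Writing each c_i in base p = 7:
  c_1 = 39 = 4·7^0 + 5·7^1
  c_2 = 4 = 4·7^0
  c_3 = 10 = 3·7^0 + 1·7^1
  c_4 = 44 = 2·7^0 + 6·7^1
  c_5 = 22 = 1·7^0 + 3·7^1
  c_6 = 2 = 2·7^0
λ_0 = (4, 4, 3, 2, 1, 2)
λ_1 = (5, 0, 1, 6, 3, 0)

((4, 4, 3, 2, 1, 2), (5, 0, 1, 6, 3, 0))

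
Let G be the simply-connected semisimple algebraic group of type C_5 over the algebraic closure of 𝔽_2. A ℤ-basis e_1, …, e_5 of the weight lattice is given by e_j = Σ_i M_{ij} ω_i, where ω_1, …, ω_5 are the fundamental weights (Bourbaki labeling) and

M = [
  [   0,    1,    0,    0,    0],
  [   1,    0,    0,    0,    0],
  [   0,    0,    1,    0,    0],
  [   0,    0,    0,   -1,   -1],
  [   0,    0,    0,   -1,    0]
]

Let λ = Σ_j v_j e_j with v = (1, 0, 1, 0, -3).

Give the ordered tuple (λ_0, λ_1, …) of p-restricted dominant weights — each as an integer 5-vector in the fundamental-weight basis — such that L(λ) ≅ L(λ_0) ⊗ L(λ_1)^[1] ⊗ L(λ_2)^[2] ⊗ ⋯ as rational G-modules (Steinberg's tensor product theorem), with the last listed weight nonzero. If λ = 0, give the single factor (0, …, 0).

In the fundamental-weight basis, λ has coordinates c = M·v (v = (1, 0, 1, 0, -3)):
  c_1 = (0)·(1) + (1)·(0) + (0)·(1) + (0)·(0) + (0)·(-3) = 0
  c_2 = (1)·(1) + (0)·(0) + (0)·(1) + (0)·(0) + (0)·(-3) = 1
  c_3 = (0)·(1) + (0)·(0) + (1)·(1) + (0)·(0) + (0)·(-3) = 1
  c_4 = (0)·(1) + (0)·(0) + (0)·(1) + (-1)·(0) + (-1)·(-3) = 3
  c_5 = (0)·(1) + (0)·(0) + (0)·(1) + (-1)·(0) + (0)·(-3) = 0
Expand coordinatewise in base 2:
  c_1 = 0
  c_2 = 1 = 1·2^0
  c_3 = 1 = 1·2^0
  c_4 = 3 = 1·2^0 + 1·2^1
  c_5 = 0
p-restricted factor λ_0 = (0, 1, 1, 1, 0)
p-restricted factor λ_1 = (0, 0, 0, 1, 0)

((0, 1, 1, 1, 0), (0, 0, 0, 1, 0))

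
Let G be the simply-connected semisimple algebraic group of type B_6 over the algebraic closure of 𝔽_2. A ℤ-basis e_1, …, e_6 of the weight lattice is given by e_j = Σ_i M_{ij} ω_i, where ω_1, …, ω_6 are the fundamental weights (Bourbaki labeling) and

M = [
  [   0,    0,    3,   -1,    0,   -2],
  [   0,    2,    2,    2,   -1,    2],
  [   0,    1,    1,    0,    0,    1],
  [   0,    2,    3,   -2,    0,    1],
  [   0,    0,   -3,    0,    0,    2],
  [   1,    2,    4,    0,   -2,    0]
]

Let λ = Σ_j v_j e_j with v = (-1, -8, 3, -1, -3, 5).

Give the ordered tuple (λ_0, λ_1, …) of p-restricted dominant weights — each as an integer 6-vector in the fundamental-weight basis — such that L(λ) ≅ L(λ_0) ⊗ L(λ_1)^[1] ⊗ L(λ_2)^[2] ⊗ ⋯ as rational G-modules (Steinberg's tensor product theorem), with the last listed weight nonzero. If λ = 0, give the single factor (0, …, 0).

Converting to the ω-basis (c_i = row i of M dotted with v = (-1, -8, 3, -1, -3, 5)):
  c_1 = (0)·(-1) + (0)·(-8) + (3)·(3) + (-1)·(-1) + (0)·(-3) + (-2)·(5) = 0
  c_2 = (0)·(-1) + (2)·(-8) + (2)·(3) + (2)·(-1) + (-1)·(-3) + (2)·(5) = 1
  c_3 = (0)·(-1) + (1)·(-8) + (1)·(3) + (0)·(-1) + (0)·(-3) + (1)·(5) = 0
  c_4 = (0)·(-1) + (2)·(-8) + (3)·(3) + (-2)·(-1) + (0)·(-3) + (1)·(5) = 0
  c_5 = (0)·(-1) + (0)·(-8) + (-3)·(3) + (0)·(-1) + (0)·(-3) + (2)·(5) = 1
  c_6 = (1)·(-1) + (2)·(-8) + (4)·(3) + (0)·(-1) + (-2)·(-3) + (0)·(5) = 1
Base-2 expansion of each c_i:
  c_1 = 0
  c_2 = 1 = 1·2^0
  c_3 = 0
  c_4 = 0
  c_5 = 1 = 1·2^0
  c_6 = 1 = 1·2^0
λ_0 = (0, 1, 0, 0, 1, 1)

((0, 1, 0, 0, 1, 1),)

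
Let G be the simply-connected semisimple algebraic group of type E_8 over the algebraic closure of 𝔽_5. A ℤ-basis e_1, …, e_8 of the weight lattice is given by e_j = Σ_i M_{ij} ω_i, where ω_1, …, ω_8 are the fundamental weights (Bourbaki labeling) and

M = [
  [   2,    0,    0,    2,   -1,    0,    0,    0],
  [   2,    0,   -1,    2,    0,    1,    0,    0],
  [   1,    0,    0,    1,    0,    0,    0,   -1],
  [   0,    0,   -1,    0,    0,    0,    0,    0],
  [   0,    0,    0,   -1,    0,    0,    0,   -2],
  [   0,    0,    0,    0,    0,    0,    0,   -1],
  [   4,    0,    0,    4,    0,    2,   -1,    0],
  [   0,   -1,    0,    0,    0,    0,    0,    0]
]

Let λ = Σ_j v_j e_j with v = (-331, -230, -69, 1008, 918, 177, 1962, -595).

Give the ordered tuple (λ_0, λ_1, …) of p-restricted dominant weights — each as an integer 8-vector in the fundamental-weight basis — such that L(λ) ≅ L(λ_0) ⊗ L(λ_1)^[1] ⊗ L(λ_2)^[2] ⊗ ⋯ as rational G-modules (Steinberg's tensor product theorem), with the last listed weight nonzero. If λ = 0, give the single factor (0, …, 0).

((1, 0, 2, 4, 2, 0, 0, 0), (2, 0, 4, 3, 1, 4, 0, 1), (2, 4, 0, 2, 2, 3, 4, 4), (3, 2, 0, 0, 1, 4, 3, 1), (0, 2, 2, 0, 0, 0, 1, 0))

In the fundamental-weight basis, λ has coordinates c = M·v (v = (-331, -230, -69, 1008, 918, 177, 1962, -595)):
  c_1 = 2*-331 + 0*-230 + 0*-69 + 2*1008 + -1*918 + 0*177 + 0*1962 + 0*-595 = 436
  c_2 = 2*-331 + 0*-230 + -1*-69 + 2*1008 + 0*918 + 1*177 + 0*1962 + 0*-595 = 1600
  c_3 = 1*-331 + 0*-230 + 0*-69 + 1*1008 + 0*918 + 0*177 + 0*1962 + -1*-595 = 1272
  c_4 = 0*-331 + 0*-230 + -1*-69 + 0*1008 + 0*918 + 0*177 + 0*1962 + 0*-595 = 69
  c_5 = 0*-331 + 0*-230 + 0*-69 + -1*1008 + 0*918 + 0*177 + 0*1962 + -2*-595 = 182
  c_6 = 0*-331 + 0*-230 + 0*-69 + 0*1008 + 0*918 + 0*177 + 0*1962 + -1*-595 = 595
  c_7 = 4*-331 + 0*-230 + 0*-69 + 4*1008 + 0*918 + 2*177 + -1*1962 + 0*-595 = 1100
  c_8 = 0*-331 + -1*-230 + 0*-69 + 0*1008 + 0*918 + 0*177 + 0*1962 + 0*-595 = 230
Base-5 expansion of each c_i:
  c_1 = 436 = 1·5^0 + 2·5^1 + 2·5^2 + 3·5^3
  c_2 = 1600 = 0·5^0 + 0·5^1 + 4·5^2 + 2·5^3 + 2·5^4
  c_3 = 1272 = 2·5^0 + 4·5^1 + 0·5^2 + 0·5^3 + 2·5^4
  c_4 = 69 = 4·5^0 + 3·5^1 + 2·5^2
  c_5 = 182 = 2·5^0 + 1·5^1 + 2·5^2 + 1·5^3
  c_6 = 595 = 0·5^0 + 4·5^1 + 3·5^2 + 4·5^3
  c_7 = 1100 = 0·5^0 + 0·5^1 + 4·5^2 + 3·5^3 + 1·5^4
  c_8 = 230 = 0·5^0 + 1·5^1 + 4·5^2 + 1·5^3
λ_0 = (1, 0, 2, 4, 2, 0, 0, 0)
λ_1 = (2, 0, 4, 3, 1, 4, 0, 1)
λ_2 = (2, 4, 0, 2, 2, 3, 4, 4)
λ_3 = (3, 2, 0, 0, 1, 4, 3, 1)
λ_4 = (0, 2, 2, 0, 0, 0, 1, 0)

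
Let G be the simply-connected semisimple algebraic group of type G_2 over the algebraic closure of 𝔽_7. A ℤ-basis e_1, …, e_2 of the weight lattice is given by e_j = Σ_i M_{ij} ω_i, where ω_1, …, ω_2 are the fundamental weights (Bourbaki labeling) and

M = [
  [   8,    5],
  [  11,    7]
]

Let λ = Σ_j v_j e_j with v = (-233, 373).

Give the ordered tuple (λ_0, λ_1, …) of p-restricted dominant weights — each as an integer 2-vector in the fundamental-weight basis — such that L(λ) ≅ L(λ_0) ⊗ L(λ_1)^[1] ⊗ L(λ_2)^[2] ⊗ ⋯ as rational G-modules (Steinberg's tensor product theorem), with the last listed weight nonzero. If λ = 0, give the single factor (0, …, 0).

((1, 6), (0, 6))

Converting to the ω-basis (c_i = row i of M dotted with v = (-233, 373)):
  c_1 = (8)·(-233) + 5·373 = 1
  c_2 = (11)·(-233) + 7·373 = 48
Expand coordinatewise in base 7:
  c_1 = 1 = 1·7^0
  c_2 = 48 = 6·7^0 + 6·7^1
Factor λ_0 = (1, 6)
Factor λ_1 = (0, 6)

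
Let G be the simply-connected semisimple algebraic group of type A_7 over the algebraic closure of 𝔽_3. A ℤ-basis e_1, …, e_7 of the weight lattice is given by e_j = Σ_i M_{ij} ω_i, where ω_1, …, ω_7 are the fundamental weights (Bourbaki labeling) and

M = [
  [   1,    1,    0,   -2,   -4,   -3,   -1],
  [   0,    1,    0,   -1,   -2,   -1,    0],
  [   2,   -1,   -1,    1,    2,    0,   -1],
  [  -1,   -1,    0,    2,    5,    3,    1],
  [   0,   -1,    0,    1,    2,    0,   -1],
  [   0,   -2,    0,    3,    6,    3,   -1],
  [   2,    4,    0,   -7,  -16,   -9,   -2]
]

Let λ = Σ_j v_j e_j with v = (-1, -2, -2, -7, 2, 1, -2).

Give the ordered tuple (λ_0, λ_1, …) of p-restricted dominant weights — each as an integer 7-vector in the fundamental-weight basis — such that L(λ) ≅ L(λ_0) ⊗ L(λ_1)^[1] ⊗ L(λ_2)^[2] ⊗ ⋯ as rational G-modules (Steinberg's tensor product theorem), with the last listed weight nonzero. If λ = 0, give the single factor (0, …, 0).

((2, 0, 1, 0, 1, 0, 2),)

ω-coordinates c = M·v, v = (-1, -2, -2, -7, 2, 1, -2):
  c_1 = (1)·(-1) + (1)·(-2) + (0)·(-2) + (-2)·(-7) + (-4)·(2) + (-3)·(1) + (-1)·(-2) = 2
  c_2 = (0)·(-1) + (1)·(-2) + (0)·(-2) + (-1)·(-7) + (-2)·(2) + (-1)·(1) + (0)·(-2) = 0
  c_3 = (2)·(-1) + (-1)·(-2) + (-1)·(-2) + (1)·(-7) + 2·2 + 0·1 + (-1)·(-2) = 1
  c_4 = (-1)·(-1) + (-1)·(-2) + (0)·(-2) + (2)·(-7) + 5·2 + 3·1 + (1)·(-2) = 0
  c_5 = (0)·(-1) + (-1)·(-2) + (0)·(-2) + (1)·(-7) + 2·2 + 0·1 + (-1)·(-2) = 1
  c_6 = (0)·(-1) + (-2)·(-2) + (0)·(-2) + (3)·(-7) + 6·2 + 3·1 + (-1)·(-2) = 0
  c_7 = (2)·(-1) + (4)·(-2) + (0)·(-2) + (-7)·(-7) + (-16)·(2) + (-9)·(1) + (-2)·(-2) = 2
p = 3; digits c_i = Σ_j d_{ij}·3^j, 0 ≤ d_{ij} < 3:
  c_1 = 2 = 2·3^0
  c_2 = 0
  c_3 = 1 = 1·3^0
  c_4 = 0
  c_5 = 1 = 1·3^0
  c_6 = 0
  c_7 = 2 = 2·3^0
Factor λ_0 = (2, 0, 1, 0, 1, 0, 2)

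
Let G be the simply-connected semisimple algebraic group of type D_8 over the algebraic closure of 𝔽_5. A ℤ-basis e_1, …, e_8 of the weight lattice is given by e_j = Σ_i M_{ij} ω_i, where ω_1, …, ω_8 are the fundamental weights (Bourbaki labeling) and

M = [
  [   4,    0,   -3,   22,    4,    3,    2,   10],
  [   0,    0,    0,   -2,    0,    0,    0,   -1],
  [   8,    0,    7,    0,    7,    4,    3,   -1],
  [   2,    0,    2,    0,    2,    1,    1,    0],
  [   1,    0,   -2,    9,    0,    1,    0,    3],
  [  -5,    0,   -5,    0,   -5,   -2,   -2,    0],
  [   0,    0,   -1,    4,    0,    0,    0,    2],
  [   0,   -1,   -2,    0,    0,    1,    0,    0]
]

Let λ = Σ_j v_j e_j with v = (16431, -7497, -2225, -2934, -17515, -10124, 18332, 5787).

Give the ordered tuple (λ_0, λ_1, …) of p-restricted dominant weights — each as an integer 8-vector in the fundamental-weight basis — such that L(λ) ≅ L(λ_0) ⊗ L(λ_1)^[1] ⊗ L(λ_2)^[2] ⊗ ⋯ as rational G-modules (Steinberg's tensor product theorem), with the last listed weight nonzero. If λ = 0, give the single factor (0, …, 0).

((3, 1, 1, 0, 2, 4, 3, 3), (0, 1, 1, 3, 2, 0, 2, 4), (3, 3, 4, 3, 3, 0, 2, 2), (0, 0, 0, 2, 3, 1, 1, 4), (3, 0, 3, 2, 2, 0, 3, 2))

ω-coordinates c = M·v, v = (16431, -7497, -2225, -2934, -17515, -10124, 18332, 5787):
  c_1 = 4·16431 + (0)·(-7497) + (-3)·(-2225) + (22)·(-2934) + (4)·(-17515) + (3)·(-10124) + 2·18332 + 10·5787 = 1953
  c_2 = 0·16431 + (0)·(-7497) + (0)·(-2225) + (-2)·(-2934) + (0)·(-17515) + (0)·(-10124) + 0·18332 + (-1)·(5787) = 81
  c_3 = 8·16431 + (0)·(-7497) + (7)·(-2225) + (0)·(-2934) + (7)·(-17515) + (4)·(-10124) + 3·18332 + (-1)·(5787) = 1981
  c_4 = 2·16431 + (0)·(-7497) + (2)·(-2225) + (0)·(-2934) + (2)·(-17515) + (1)·(-10124) + 1·18332 + 0·5787 = 1590
  c_5 = 1·16431 + (0)·(-7497) + (-2)·(-2225) + (9)·(-2934) + (0)·(-17515) + (1)·(-10124) + 0·18332 + 3·5787 = 1712
  c_6 = (-5)·(16431) + (0)·(-7497) + (-5)·(-2225) + (0)·(-2934) + (-5)·(-17515) + (-2)·(-10124) + (-2)·(18332) + 0·5787 = 129
  c_7 = 0·16431 + (0)·(-7497) + (-1)·(-2225) + (4)·(-2934) + (0)·(-17515) + (0)·(-10124) + 0·18332 + 2·5787 = 2063
  c_8 = 0·16431 + (-1)·(-7497) + (-2)·(-2225) + (0)·(-2934) + (0)·(-17515) + (1)·(-10124) + 0·18332 + 0·5787 = 1823
Writing each c_i in base p = 5:
  c_1 = 1953 = 3·5^0 + 0·5^1 + 3·5^2 + 0·5^3 + 3·5^4
  c_2 = 81 = 1·5^0 + 1·5^1 + 3·5^2
  c_3 = 1981 = 1·5^0 + 1·5^1 + 4·5^2 + 0·5^3 + 3·5^4
  c_4 = 1590 = 0·5^0 + 3·5^1 + 3·5^2 + 2·5^3 + 2·5^4
  c_5 = 1712 = 2·5^0 + 2·5^1 + 3·5^2 + 3·5^3 + 2·5^4
  c_6 = 129 = 4·5^0 + 0·5^1 + 0·5^2 + 1·5^3
  c_7 = 2063 = 3·5^0 + 2·5^1 + 2·5^2 + 1·5^3 + 3·5^4
  c_8 = 1823 = 3·5^0 + 4·5^1 + 2·5^2 + 4·5^3 + 2·5^4
p-restricted factor λ_0 = (3, 1, 1, 0, 2, 4, 3, 3)
p-restricted factor λ_1 = (0, 1, 1, 3, 2, 0, 2, 4)
p-restricted factor λ_2 = (3, 3, 4, 3, 3, 0, 2, 2)
p-restricted factor λ_3 = (0, 0, 0, 2, 3, 1, 1, 4)
p-restricted factor λ_4 = (3, 0, 3, 2, 2, 0, 3, 2)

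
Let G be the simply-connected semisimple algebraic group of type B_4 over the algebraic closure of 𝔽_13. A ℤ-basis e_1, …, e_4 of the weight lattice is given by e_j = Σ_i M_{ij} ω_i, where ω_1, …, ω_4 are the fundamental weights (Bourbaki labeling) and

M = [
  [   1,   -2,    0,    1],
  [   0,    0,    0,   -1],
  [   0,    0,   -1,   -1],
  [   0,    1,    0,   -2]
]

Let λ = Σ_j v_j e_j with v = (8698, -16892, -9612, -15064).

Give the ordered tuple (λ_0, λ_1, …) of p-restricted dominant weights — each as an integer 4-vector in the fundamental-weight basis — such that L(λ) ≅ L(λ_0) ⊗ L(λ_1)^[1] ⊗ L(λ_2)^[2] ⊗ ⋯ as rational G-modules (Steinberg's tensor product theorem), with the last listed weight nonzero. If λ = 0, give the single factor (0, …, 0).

((1, 10, 2, 2), (3, 1, 0, 4), (6, 11, 3, 0), (12, 6, 11, 6))

Converting to the ω-basis (c_i = row i of M dotted with v = (8698, -16892, -9612, -15064)):
  c_1 = 1·8698 + (-2)·(-16892) + (0)·(-9612) + (1)·(-15064) = 27418
  c_2 = 0·8698 + (0)·(-16892) + (0)·(-9612) + (-1)·(-15064) = 15064
  c_3 = 0·8698 + (0)·(-16892) + (-1)·(-9612) + (-1)·(-15064) = 24676
  c_4 = 0·8698 + (1)·(-16892) + (0)·(-9612) + (-2)·(-15064) = 13236
p = 13; digits c_i = Σ_j d_{ij}·13^j, 0 ≤ d_{ij} < 13:
  c_1 = 27418 = 1·13^0 + 3·13^1 + 6·13^2 + 12·13^3
  c_2 = 15064 = 10·13^0 + 1·13^1 + 11·13^2 + 6·13^3
  c_3 = 24676 = 2·13^0 + 0·13^1 + 3·13^2 + 11·13^3
  c_4 = 13236 = 2·13^0 + 4·13^1 + 0·13^2 + 6·13^3
p-restricted factor λ_0 = (1, 10, 2, 2)
p-restricted factor λ_1 = (3, 1, 0, 4)
p-restricted factor λ_2 = (6, 11, 3, 0)
p-restricted factor λ_3 = (12, 6, 11, 6)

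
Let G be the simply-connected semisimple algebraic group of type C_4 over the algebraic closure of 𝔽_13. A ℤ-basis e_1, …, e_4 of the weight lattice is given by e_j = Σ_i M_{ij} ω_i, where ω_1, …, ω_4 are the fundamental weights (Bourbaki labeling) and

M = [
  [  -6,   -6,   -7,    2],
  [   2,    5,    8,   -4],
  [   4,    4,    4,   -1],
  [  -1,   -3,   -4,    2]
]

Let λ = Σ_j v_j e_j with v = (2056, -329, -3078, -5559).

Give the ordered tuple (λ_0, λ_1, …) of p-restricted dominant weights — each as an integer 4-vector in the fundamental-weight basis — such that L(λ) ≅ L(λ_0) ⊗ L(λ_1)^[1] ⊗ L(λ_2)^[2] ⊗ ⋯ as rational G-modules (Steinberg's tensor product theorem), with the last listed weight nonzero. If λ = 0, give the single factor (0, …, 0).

ω-coordinates c = M·v, v = (2056, -329, -3078, -5559):
  c_1 = -6*2056 + -6*-329 + -7*-3078 + 2*-5559 = 66
  c_2 = 2*2056 + 5*-329 + 8*-3078 + -4*-5559 = 79
  c_3 = 4*2056 + 4*-329 + 4*-3078 + -1*-5559 = 155
  c_4 = -1*2056 + -3*-329 + -4*-3078 + 2*-5559 = 125
p = 13; digits c_i = Σ_j d_{ij}·13^j, 0 ≤ d_{ij} < 13:
  c_1 = 66 = 1·13^0 + 5·13^1
  c_2 = 79 = 1·13^0 + 6·13^1
  c_3 = 155 = 12·13^0 + 11·13^1
  c_4 = 125 = 8·13^0 + 9·13^1
Factor λ_0 = (1, 1, 12, 8)
Factor λ_1 = (5, 6, 11, 9)

((1, 1, 12, 8), (5, 6, 11, 9))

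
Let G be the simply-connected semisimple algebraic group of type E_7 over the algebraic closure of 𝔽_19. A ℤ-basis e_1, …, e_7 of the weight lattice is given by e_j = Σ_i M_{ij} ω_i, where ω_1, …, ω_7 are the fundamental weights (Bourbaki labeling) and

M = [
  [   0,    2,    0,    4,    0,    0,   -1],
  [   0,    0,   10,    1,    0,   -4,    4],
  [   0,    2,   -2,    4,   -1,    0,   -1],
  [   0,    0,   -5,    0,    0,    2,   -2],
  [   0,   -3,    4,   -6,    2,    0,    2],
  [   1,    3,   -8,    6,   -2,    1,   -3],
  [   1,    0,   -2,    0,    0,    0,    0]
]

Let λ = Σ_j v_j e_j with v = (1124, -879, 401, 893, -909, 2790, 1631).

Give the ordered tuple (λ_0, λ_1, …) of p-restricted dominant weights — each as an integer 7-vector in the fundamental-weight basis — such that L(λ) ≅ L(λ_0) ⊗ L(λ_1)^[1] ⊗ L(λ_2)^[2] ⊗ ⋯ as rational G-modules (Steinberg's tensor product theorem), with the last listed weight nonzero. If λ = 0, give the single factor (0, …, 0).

((12, 1, 5, 9, 4, 10, 18), (9, 14, 15, 16, 17, 18, 16))

ω-coordinates c = M·v, v = (1124, -879, 401, 893, -909, 2790, 1631):
  c_1 = 0·1124 + (2)·(-879) + 0·401 + 4·893 + (0)·(-909) + 0·2790 + (-1)·(1631) = 183
  c_2 = 0·1124 + (0)·(-879) + 10·401 + 1·893 + (0)·(-909) + (-4)·(2790) + 4·1631 = 267
  c_3 = 0·1124 + (2)·(-879) + (-2)·(401) + 4·893 + (-1)·(-909) + 0·2790 + (-1)·(1631) = 290
  c_4 = 0·1124 + (0)·(-879) + (-5)·(401) + 0·893 + (0)·(-909) + 2·2790 + (-2)·(1631) = 313
  c_5 = 0·1124 + (-3)·(-879) + 4·401 + (-6)·(893) + (2)·(-909) + 0·2790 + 2·1631 = 327
  c_6 = 1·1124 + (3)·(-879) + (-8)·(401) + 6·893 + (-2)·(-909) + 1·2790 + (-3)·(1631) = 352
  c_7 = 1·1124 + (0)·(-879) + (-2)·(401) + 0·893 + (0)·(-909) + 0·2790 + 0·1631 = 322
Expand coordinatewise in base 19:
  c_1 = 183 = 12·19^0 + 9·19^1
  c_2 = 267 = 1·19^0 + 14·19^1
  c_3 = 290 = 5·19^0 + 15·19^1
  c_4 = 313 = 9·19^0 + 16·19^1
  c_5 = 327 = 4·19^0 + 17·19^1
  c_6 = 352 = 10·19^0 + 18·19^1
  c_7 = 322 = 18·19^0 + 16·19^1
Factor λ_0 = (12, 1, 5, 9, 4, 10, 18)
Factor λ_1 = (9, 14, 15, 16, 17, 18, 16)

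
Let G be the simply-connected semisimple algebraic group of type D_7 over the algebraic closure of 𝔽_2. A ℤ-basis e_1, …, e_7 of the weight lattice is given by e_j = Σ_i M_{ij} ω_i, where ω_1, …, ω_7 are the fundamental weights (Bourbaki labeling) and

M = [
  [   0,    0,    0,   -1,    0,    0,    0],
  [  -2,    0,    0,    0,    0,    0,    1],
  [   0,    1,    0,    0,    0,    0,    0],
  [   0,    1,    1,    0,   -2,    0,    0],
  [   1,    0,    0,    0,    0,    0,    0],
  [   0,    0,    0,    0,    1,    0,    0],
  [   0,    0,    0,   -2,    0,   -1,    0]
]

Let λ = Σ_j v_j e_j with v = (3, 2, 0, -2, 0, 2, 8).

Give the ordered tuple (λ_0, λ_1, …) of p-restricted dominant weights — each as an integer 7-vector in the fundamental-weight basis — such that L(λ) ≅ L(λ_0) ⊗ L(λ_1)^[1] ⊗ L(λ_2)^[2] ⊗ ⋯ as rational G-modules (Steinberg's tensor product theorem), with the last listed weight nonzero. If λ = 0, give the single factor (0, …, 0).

ω-coordinates c = M·v, v = (3, 2, 0, -2, 0, 2, 8):
  c_1 = (0)·(3) + (0)·(2) + (0)·(0) + (-1)·(-2) + (0)·(0) + (0)·(2) + (0)·(8) = 2
  c_2 = (-2)·(3) + (0)·(2) + (0)·(0) + (0)·(-2) + (0)·(0) + (0)·(2) + (1)·(8) = 2
  c_3 = (0)·(3) + (1)·(2) + (0)·(0) + (0)·(-2) + (0)·(0) + (0)·(2) + (0)·(8) = 2
  c_4 = (0)·(3) + (1)·(2) + (1)·(0) + (0)·(-2) + (-2)·(0) + (0)·(2) + (0)·(8) = 2
  c_5 = (1)·(3) + (0)·(2) + (0)·(0) + (0)·(-2) + (0)·(0) + (0)·(2) + (0)·(8) = 3
  c_6 = (0)·(3) + (0)·(2) + (0)·(0) + (0)·(-2) + (1)·(0) + (0)·(2) + (0)·(8) = 0
  c_7 = (0)·(3) + (0)·(2) + (0)·(0) + (-2)·(-2) + (0)·(0) + (-1)·(2) + (0)·(8) = 2
Writing each c_i in base p = 2:
  c_1 = 2 = 0·2^0 + 1·2^1
  c_2 = 2 = 0·2^0 + 1·2^1
  c_3 = 2 = 0·2^0 + 1·2^1
  c_4 = 2 = 0·2^0 + 1·2^1
  c_5 = 3 = 1·2^0 + 1·2^1
  c_6 = 0
  c_7 = 2 = 0·2^0 + 1·2^1
p-restricted factor λ_0 = (0, 0, 0, 0, 1, 0, 0)
p-restricted factor λ_1 = (1, 1, 1, 1, 1, 0, 1)

((0, 0, 0, 0, 1, 0, 0), (1, 1, 1, 1, 1, 0, 1))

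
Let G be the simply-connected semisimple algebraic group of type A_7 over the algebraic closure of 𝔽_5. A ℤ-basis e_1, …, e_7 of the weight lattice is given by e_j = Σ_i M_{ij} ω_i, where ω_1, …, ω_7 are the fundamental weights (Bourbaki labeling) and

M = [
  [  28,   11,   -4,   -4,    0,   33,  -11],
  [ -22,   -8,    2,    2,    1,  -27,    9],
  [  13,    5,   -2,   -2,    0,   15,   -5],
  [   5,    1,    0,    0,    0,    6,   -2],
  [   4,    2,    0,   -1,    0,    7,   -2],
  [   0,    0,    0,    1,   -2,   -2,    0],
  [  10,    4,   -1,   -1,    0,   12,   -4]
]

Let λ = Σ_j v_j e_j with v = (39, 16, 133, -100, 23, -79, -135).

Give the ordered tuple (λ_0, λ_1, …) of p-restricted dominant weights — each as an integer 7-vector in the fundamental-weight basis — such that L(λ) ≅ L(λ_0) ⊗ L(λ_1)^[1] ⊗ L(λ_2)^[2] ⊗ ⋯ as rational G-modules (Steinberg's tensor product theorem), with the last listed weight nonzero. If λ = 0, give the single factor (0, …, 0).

((4, 1, 1, 2, 0, 2, 3), (2, 4, 2, 1, 1, 2, 2))

Compute c_i = Σ_j M_{ij} v_j with v = (39, 16, 133, -100, 23, -79, -135):
  c_1 = 28·39 + 11·16 + (-4)·(133) + (-4)·(-100) + 0·23 + (33)·(-79) + (-11)·(-135) = 14
  c_2 = (-22)·(39) + (-8)·(16) + 2·133 + (2)·(-100) + 1·23 + (-27)·(-79) + (9)·(-135) = 21
  c_3 = 13·39 + 5·16 + (-2)·(133) + (-2)·(-100) + 0·23 + (15)·(-79) + (-5)·(-135) = 11
  c_4 = 5·39 + 1·16 + 0·133 + (0)·(-100) + 0·23 + (6)·(-79) + (-2)·(-135) = 7
  c_5 = 4·39 + 2·16 + 0·133 + (-1)·(-100) + 0·23 + (7)·(-79) + (-2)·(-135) = 5
  c_6 = 0·39 + 0·16 + 0·133 + (1)·(-100) + (-2)·(23) + (-2)·(-79) + (0)·(-135) = 12
  c_7 = 10·39 + 4·16 + (-1)·(133) + (-1)·(-100) + 0·23 + (12)·(-79) + (-4)·(-135) = 13
Base-5 expansion of each c_i:
  c_1 = 14 = 4·5^0 + 2·5^1
  c_2 = 21 = 1·5^0 + 4·5^1
  c_3 = 11 = 1·5^0 + 2·5^1
  c_4 = 7 = 2·5^0 + 1·5^1
  c_5 = 5 = 0·5^0 + 1·5^1
  c_6 = 12 = 2·5^0 + 2·5^1
  c_7 = 13 = 3·5^0 + 2·5^1
p-restricted factor λ_0 = (4, 1, 1, 2, 0, 2, 3)
p-restricted factor λ_1 = (2, 4, 2, 1, 1, 2, 2)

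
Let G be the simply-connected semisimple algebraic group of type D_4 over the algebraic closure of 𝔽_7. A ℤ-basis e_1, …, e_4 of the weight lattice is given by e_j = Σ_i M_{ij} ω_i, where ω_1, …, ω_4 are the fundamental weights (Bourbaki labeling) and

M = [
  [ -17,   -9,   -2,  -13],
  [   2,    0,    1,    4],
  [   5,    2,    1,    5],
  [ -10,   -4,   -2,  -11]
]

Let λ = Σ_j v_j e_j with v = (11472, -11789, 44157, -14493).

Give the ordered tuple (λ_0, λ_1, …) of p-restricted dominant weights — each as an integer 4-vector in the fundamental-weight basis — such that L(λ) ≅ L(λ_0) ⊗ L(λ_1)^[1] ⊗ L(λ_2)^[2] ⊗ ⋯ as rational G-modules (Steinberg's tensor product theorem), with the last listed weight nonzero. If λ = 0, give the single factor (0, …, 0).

((0, 1, 0, 3), (0, 2, 5, 2), (4, 4, 6, 2), (4, 5, 1, 3), (4, 3, 2, 1))

Compute c_i = Σ_j M_{ij} v_j with v = (11472, -11789, 44157, -14493):
  c_1 = -17*11472 + -9*-11789 + -2*44157 + -13*-14493 = 11172
  c_2 = 2*11472 + 0*-11789 + 1*44157 + 4*-14493 = 9129
  c_3 = 5*11472 + 2*-11789 + 1*44157 + 5*-14493 = 5474
  c_4 = -10*11472 + -4*-11789 + -2*44157 + -11*-14493 = 3545
p = 7; digits c_i = Σ_j d_{ij}·7^j, 0 ≤ d_{ij} < 7:
  c_1 = 11172 = 0·7^0 + 0·7^1 + 4·7^2 + 4·7^3 + 4·7^4
  c_2 = 9129 = 1·7^0 + 2·7^1 + 4·7^2 + 5·7^3 + 3·7^4
  c_3 = 5474 = 0·7^0 + 5·7^1 + 6·7^2 + 1·7^3 + 2·7^4
  c_4 = 3545 = 3·7^0 + 2·7^1 + 2·7^2 + 3·7^3 + 1·7^4
Factor λ_0 = (0, 1, 0, 3)
Factor λ_1 = (0, 2, 5, 2)
Factor λ_2 = (4, 4, 6, 2)
Factor λ_3 = (4, 5, 1, 3)
Factor λ_4 = (4, 3, 2, 1)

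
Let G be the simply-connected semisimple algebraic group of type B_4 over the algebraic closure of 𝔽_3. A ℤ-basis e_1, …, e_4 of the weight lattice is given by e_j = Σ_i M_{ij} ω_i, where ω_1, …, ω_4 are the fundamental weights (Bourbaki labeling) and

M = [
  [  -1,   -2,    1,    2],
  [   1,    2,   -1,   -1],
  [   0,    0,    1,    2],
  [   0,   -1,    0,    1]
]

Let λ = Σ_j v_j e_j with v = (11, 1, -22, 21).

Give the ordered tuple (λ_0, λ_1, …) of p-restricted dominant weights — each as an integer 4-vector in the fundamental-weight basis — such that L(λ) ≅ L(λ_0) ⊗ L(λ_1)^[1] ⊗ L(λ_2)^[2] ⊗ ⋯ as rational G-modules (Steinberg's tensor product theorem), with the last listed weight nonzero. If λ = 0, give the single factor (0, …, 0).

((1, 2, 2, 2), (2, 1, 0, 0), (0, 1, 2, 2))

Compute c_i = Σ_j M_{ij} v_j with v = (11, 1, -22, 21):
  c_1 = (-1)·(11) + (-2)·(1) + (1)·(-22) + (2)·(21) = 7
  c_2 = (1)·(11) + (2)·(1) + (-1)·(-22) + (-1)·(21) = 14
  c_3 = (0)·(11) + (0)·(1) + (1)·(-22) + (2)·(21) = 20
  c_4 = (0)·(11) + (-1)·(1) + (0)·(-22) + (1)·(21) = 20
Writing each c_i in base p = 3:
  c_1 = 7 = 1·3^0 + 2·3^1
  c_2 = 14 = 2·3^0 + 1·3^1 + 1·3^2
  c_3 = 20 = 2·3^0 + 0·3^1 + 2·3^2
  c_4 = 20 = 2·3^0 + 0·3^1 + 2·3^2
p-restricted factor λ_0 = (1, 2, 2, 2)
p-restricted factor λ_1 = (2, 1, 0, 0)
p-restricted factor λ_2 = (0, 1, 2, 2)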